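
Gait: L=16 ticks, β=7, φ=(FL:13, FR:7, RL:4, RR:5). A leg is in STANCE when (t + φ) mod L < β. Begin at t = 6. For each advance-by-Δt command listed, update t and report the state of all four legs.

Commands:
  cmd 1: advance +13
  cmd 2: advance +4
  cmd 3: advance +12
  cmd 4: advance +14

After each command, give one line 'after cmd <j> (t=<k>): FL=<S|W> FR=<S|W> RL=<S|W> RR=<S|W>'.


after cmd 1 (t=19): FL=S FR=W RL=W RR=W
after cmd 2 (t=23): FL=S FR=W RL=W RR=W
after cmd 3 (t=35): FL=S FR=W RL=W RR=W
after cmd 4 (t=49): FL=W FR=W RL=S RR=S

start t=6: FL=S FR=W RL=W RR=W
cmd 1: advance +13 → t=19, phase=(0,10,7,8) → FL=S FR=W RL=W RR=W
cmd 2: advance +4 → t=23, phase=(4,14,11,12) → FL=S FR=W RL=W RR=W
cmd 3: advance +12 → t=35, phase=(0,10,7,8) → FL=S FR=W RL=W RR=W
cmd 4: advance +14 → t=49, phase=(14,8,5,6) → FL=W FR=W RL=S RR=S


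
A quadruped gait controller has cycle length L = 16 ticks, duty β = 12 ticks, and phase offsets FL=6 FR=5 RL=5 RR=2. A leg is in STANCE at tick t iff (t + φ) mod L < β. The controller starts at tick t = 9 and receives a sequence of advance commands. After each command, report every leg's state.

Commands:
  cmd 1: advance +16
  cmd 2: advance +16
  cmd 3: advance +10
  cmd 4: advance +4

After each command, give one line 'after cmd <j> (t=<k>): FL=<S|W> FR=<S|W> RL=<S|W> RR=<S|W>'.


start t=9: FL=W FR=W RL=W RR=S
cmd 1: advance +16 → t=25, phase=(15,14,14,11) → FL=W FR=W RL=W RR=S
cmd 2: advance +16 → t=41, phase=(15,14,14,11) → FL=W FR=W RL=W RR=S
cmd 3: advance +10 → t=51, phase=(9,8,8,5) → FL=S FR=S RL=S RR=S
cmd 4: advance +4 → t=55, phase=(13,12,12,9) → FL=W FR=W RL=W RR=S

after cmd 1 (t=25): FL=W FR=W RL=W RR=S
after cmd 2 (t=41): FL=W FR=W RL=W RR=S
after cmd 3 (t=51): FL=S FR=S RL=S RR=S
after cmd 4 (t=55): FL=W FR=W RL=W RR=S


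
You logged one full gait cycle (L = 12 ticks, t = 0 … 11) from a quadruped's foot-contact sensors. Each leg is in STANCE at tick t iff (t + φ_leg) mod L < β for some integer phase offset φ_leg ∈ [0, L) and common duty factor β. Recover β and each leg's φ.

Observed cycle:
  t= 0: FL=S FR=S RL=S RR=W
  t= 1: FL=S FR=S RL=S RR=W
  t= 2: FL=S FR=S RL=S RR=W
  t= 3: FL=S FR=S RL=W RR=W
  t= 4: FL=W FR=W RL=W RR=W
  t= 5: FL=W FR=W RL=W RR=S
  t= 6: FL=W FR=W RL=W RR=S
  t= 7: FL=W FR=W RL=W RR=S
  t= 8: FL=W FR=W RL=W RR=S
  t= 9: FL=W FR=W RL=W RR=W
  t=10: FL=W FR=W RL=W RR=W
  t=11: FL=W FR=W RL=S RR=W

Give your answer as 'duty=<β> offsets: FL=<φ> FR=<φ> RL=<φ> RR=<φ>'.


duty=4 offsets: FL=0 FR=0 RL=1 RR=7

duty β = stance ticks per leg = 4
FL: stance ticks = 4; W→S at t=0 → φ=0
FR: stance ticks = 4; W→S at t=0 → φ=0
RL: stance ticks = 4; W→S at t=11 → φ=1
RR: stance ticks = 4; W→S at t=5 → φ=7


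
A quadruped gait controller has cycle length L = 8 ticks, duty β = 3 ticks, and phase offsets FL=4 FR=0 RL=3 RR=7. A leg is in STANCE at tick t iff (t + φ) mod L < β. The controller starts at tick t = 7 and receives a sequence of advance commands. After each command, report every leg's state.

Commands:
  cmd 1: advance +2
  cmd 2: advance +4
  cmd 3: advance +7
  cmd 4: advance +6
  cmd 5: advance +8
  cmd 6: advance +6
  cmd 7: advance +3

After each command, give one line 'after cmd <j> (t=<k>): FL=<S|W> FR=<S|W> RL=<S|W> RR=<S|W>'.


after cmd 1 (t=9): FL=W FR=S RL=W RR=S
after cmd 2 (t=13): FL=S FR=W RL=S RR=W
after cmd 3 (t=20): FL=S FR=W RL=W RR=W
after cmd 4 (t=26): FL=W FR=S RL=W RR=S
after cmd 5 (t=34): FL=W FR=S RL=W RR=S
after cmd 6 (t=40): FL=W FR=S RL=W RR=W
after cmd 7 (t=43): FL=W FR=W RL=W RR=S

start t=7: FL=W FR=W RL=S RR=W
cmd 1: advance +2 → t=9, phase=(5,1,4,0) → FL=W FR=S RL=W RR=S
cmd 2: advance +4 → t=13, phase=(1,5,0,4) → FL=S FR=W RL=S RR=W
cmd 3: advance +7 → t=20, phase=(0,4,7,3) → FL=S FR=W RL=W RR=W
cmd 4: advance +6 → t=26, phase=(6,2,5,1) → FL=W FR=S RL=W RR=S
cmd 5: advance +8 → t=34, phase=(6,2,5,1) → FL=W FR=S RL=W RR=S
cmd 6: advance +6 → t=40, phase=(4,0,3,7) → FL=W FR=S RL=W RR=W
cmd 7: advance +3 → t=43, phase=(7,3,6,2) → FL=W FR=W RL=W RR=S


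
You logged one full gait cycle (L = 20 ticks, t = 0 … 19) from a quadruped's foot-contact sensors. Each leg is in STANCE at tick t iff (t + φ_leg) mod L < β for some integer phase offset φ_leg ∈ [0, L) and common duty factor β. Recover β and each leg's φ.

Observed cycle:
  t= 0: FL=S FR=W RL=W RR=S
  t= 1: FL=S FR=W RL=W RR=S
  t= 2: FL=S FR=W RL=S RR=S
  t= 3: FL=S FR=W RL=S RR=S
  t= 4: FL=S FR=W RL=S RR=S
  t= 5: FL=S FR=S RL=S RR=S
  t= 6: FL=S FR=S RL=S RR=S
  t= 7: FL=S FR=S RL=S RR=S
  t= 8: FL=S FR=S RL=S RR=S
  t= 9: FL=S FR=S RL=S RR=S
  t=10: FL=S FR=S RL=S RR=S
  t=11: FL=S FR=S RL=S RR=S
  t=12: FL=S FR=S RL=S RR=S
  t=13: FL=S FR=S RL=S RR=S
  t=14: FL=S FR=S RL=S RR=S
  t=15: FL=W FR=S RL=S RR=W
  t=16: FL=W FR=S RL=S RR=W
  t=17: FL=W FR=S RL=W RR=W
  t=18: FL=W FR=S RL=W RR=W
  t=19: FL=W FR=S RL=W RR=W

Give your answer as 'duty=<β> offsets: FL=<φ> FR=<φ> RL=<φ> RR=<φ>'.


duty=15 offsets: FL=0 FR=15 RL=18 RR=0

duty β = stance ticks per leg = 15
FL: stance ticks = 15; W→S at t=0 → φ=0
FR: stance ticks = 15; W→S at t=5 → φ=15
RL: stance ticks = 15; W→S at t=2 → φ=18
RR: stance ticks = 15; W→S at t=0 → φ=0


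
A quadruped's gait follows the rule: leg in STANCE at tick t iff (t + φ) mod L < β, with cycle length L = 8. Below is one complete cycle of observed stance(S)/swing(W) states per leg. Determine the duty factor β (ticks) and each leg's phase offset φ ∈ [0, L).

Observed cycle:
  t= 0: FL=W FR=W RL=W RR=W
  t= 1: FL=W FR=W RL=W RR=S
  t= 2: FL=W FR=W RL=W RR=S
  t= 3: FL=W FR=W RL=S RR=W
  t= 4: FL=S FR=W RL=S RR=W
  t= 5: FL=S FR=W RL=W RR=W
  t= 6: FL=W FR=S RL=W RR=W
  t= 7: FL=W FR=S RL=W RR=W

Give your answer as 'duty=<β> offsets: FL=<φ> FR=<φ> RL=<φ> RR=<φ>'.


duty β = stance ticks per leg = 2
FL: stance ticks = 2; W→S at t=4 → φ=4
FR: stance ticks = 2; W→S at t=6 → φ=2
RL: stance ticks = 2; W→S at t=3 → φ=5
RR: stance ticks = 2; W→S at t=1 → φ=7

duty=2 offsets: FL=4 FR=2 RL=5 RR=7


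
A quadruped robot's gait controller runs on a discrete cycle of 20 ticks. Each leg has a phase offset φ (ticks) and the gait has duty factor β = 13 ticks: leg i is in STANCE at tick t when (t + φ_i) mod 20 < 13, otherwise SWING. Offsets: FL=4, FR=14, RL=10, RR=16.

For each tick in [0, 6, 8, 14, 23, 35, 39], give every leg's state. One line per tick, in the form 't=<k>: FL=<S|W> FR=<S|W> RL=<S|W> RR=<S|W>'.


t=0: phase=(4,14,10,16) vs β=13 → FL=S FR=W RL=S RR=W
t=6: phase=(10,0,16,2) vs β=13 → FL=S FR=S RL=W RR=S
t=8: phase=(12,2,18,4) vs β=13 → FL=S FR=S RL=W RR=S
t=14: phase=(18,8,4,10) vs β=13 → FL=W FR=S RL=S RR=S
t=23: phase=(7,17,13,19) vs β=13 → FL=S FR=W RL=W RR=W
t=35: phase=(19,9,5,11) vs β=13 → FL=W FR=S RL=S RR=S
t=39: phase=(3,13,9,15) vs β=13 → FL=S FR=W RL=S RR=W

t=0: FL=S FR=W RL=S RR=W
t=6: FL=S FR=S RL=W RR=S
t=8: FL=S FR=S RL=W RR=S
t=14: FL=W FR=S RL=S RR=S
t=23: FL=S FR=W RL=W RR=W
t=35: FL=W FR=S RL=S RR=S
t=39: FL=S FR=W RL=S RR=W


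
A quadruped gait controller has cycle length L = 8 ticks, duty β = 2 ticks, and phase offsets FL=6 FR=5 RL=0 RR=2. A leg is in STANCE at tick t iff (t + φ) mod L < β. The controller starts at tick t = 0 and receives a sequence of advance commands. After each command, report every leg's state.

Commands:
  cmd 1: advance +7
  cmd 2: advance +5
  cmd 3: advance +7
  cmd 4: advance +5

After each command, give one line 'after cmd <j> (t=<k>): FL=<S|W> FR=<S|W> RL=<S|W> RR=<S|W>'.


start t=0: FL=W FR=W RL=S RR=W
cmd 1: advance +7 → t=7, phase=(5,4,7,1) → FL=W FR=W RL=W RR=S
cmd 2: advance +5 → t=12, phase=(2,1,4,6) → FL=W FR=S RL=W RR=W
cmd 3: advance +7 → t=19, phase=(1,0,3,5) → FL=S FR=S RL=W RR=W
cmd 4: advance +5 → t=24, phase=(6,5,0,2) → FL=W FR=W RL=S RR=W

after cmd 1 (t=7): FL=W FR=W RL=W RR=S
after cmd 2 (t=12): FL=W FR=S RL=W RR=W
after cmd 3 (t=19): FL=S FR=S RL=W RR=W
after cmd 4 (t=24): FL=W FR=W RL=S RR=W


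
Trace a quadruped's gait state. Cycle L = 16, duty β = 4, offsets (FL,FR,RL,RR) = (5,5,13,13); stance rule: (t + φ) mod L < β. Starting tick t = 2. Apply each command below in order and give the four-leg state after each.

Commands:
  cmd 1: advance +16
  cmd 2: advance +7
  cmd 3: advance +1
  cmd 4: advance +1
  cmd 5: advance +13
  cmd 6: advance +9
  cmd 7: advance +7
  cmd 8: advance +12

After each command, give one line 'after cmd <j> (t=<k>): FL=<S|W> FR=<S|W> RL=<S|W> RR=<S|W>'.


after cmd 1 (t=18): FL=W FR=W RL=W RR=W
after cmd 2 (t=25): FL=W FR=W RL=W RR=W
after cmd 3 (t=26): FL=W FR=W RL=W RR=W
after cmd 4 (t=27): FL=S FR=S RL=W RR=W
after cmd 5 (t=40): FL=W FR=W RL=W RR=W
after cmd 6 (t=49): FL=W FR=W RL=W RR=W
after cmd 7 (t=56): FL=W FR=W RL=W RR=W
after cmd 8 (t=68): FL=W FR=W RL=S RR=S

start t=2: FL=W FR=W RL=W RR=W
cmd 1: advance +16 → t=18, phase=(7,7,15,15) → FL=W FR=W RL=W RR=W
cmd 2: advance +7 → t=25, phase=(14,14,6,6) → FL=W FR=W RL=W RR=W
cmd 3: advance +1 → t=26, phase=(15,15,7,7) → FL=W FR=W RL=W RR=W
cmd 4: advance +1 → t=27, phase=(0,0,8,8) → FL=S FR=S RL=W RR=W
cmd 5: advance +13 → t=40, phase=(13,13,5,5) → FL=W FR=W RL=W RR=W
cmd 6: advance +9 → t=49, phase=(6,6,14,14) → FL=W FR=W RL=W RR=W
cmd 7: advance +7 → t=56, phase=(13,13,5,5) → FL=W FR=W RL=W RR=W
cmd 8: advance +12 → t=68, phase=(9,9,1,1) → FL=W FR=W RL=S RR=S


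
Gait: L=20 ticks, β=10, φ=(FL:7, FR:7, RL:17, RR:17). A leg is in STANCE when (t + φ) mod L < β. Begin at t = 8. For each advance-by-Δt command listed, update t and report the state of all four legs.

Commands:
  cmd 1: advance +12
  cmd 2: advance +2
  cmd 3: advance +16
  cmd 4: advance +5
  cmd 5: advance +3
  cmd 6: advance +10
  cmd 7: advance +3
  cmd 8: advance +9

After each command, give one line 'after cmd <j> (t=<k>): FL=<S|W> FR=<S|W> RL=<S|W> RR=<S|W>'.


start t=8: FL=W FR=W RL=S RR=S
cmd 1: advance +12 → t=20, phase=(7,7,17,17) → FL=S FR=S RL=W RR=W
cmd 2: advance +2 → t=22, phase=(9,9,19,19) → FL=S FR=S RL=W RR=W
cmd 3: advance +16 → t=38, phase=(5,5,15,15) → FL=S FR=S RL=W RR=W
cmd 4: advance +5 → t=43, phase=(10,10,0,0) → FL=W FR=W RL=S RR=S
cmd 5: advance +3 → t=46, phase=(13,13,3,3) → FL=W FR=W RL=S RR=S
cmd 6: advance +10 → t=56, phase=(3,3,13,13) → FL=S FR=S RL=W RR=W
cmd 7: advance +3 → t=59, phase=(6,6,16,16) → FL=S FR=S RL=W RR=W
cmd 8: advance +9 → t=68, phase=(15,15,5,5) → FL=W FR=W RL=S RR=S

after cmd 1 (t=20): FL=S FR=S RL=W RR=W
after cmd 2 (t=22): FL=S FR=S RL=W RR=W
after cmd 3 (t=38): FL=S FR=S RL=W RR=W
after cmd 4 (t=43): FL=W FR=W RL=S RR=S
after cmd 5 (t=46): FL=W FR=W RL=S RR=S
after cmd 6 (t=56): FL=S FR=S RL=W RR=W
after cmd 7 (t=59): FL=S FR=S RL=W RR=W
after cmd 8 (t=68): FL=W FR=W RL=S RR=S


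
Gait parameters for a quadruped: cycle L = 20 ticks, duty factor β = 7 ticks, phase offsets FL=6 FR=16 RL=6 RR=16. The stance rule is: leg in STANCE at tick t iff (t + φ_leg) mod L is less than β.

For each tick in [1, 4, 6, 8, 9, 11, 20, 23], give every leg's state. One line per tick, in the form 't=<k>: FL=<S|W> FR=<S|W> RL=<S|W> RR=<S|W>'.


t=1: FL=W FR=W RL=W RR=W
t=4: FL=W FR=S RL=W RR=S
t=6: FL=W FR=S RL=W RR=S
t=8: FL=W FR=S RL=W RR=S
t=9: FL=W FR=S RL=W RR=S
t=11: FL=W FR=W RL=W RR=W
t=20: FL=S FR=W RL=S RR=W
t=23: FL=W FR=W RL=W RR=W

t=1: phase=(7,17,7,17) vs β=7 → FL=W FR=W RL=W RR=W
t=4: phase=(10,0,10,0) vs β=7 → FL=W FR=S RL=W RR=S
t=6: phase=(12,2,12,2) vs β=7 → FL=W FR=S RL=W RR=S
t=8: phase=(14,4,14,4) vs β=7 → FL=W FR=S RL=W RR=S
t=9: phase=(15,5,15,5) vs β=7 → FL=W FR=S RL=W RR=S
t=11: phase=(17,7,17,7) vs β=7 → FL=W FR=W RL=W RR=W
t=20: phase=(6,16,6,16) vs β=7 → FL=S FR=W RL=S RR=W
t=23: phase=(9,19,9,19) vs β=7 → FL=W FR=W RL=W RR=W


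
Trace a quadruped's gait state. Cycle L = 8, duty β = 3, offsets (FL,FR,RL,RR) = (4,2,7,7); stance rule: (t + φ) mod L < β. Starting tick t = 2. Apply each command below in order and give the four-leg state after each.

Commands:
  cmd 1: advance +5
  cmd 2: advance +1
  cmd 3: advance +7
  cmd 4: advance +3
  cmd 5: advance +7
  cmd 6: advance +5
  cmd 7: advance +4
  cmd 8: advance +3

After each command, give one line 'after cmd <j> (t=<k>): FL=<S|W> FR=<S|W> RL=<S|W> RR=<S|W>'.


start t=2: FL=W FR=W RL=S RR=S
cmd 1: advance +5 → t=7, phase=(3,1,6,6) → FL=W FR=S RL=W RR=W
cmd 2: advance +1 → t=8, phase=(4,2,7,7) → FL=W FR=S RL=W RR=W
cmd 3: advance +7 → t=15, phase=(3,1,6,6) → FL=W FR=S RL=W RR=W
cmd 4: advance +3 → t=18, phase=(6,4,1,1) → FL=W FR=W RL=S RR=S
cmd 5: advance +7 → t=25, phase=(5,3,0,0) → FL=W FR=W RL=S RR=S
cmd 6: advance +5 → t=30, phase=(2,0,5,5) → FL=S FR=S RL=W RR=W
cmd 7: advance +4 → t=34, phase=(6,4,1,1) → FL=W FR=W RL=S RR=S
cmd 8: advance +3 → t=37, phase=(1,7,4,4) → FL=S FR=W RL=W RR=W

after cmd 1 (t=7): FL=W FR=S RL=W RR=W
after cmd 2 (t=8): FL=W FR=S RL=W RR=W
after cmd 3 (t=15): FL=W FR=S RL=W RR=W
after cmd 4 (t=18): FL=W FR=W RL=S RR=S
after cmd 5 (t=25): FL=W FR=W RL=S RR=S
after cmd 6 (t=30): FL=S FR=S RL=W RR=W
after cmd 7 (t=34): FL=W FR=W RL=S RR=S
after cmd 8 (t=37): FL=S FR=W RL=W RR=W


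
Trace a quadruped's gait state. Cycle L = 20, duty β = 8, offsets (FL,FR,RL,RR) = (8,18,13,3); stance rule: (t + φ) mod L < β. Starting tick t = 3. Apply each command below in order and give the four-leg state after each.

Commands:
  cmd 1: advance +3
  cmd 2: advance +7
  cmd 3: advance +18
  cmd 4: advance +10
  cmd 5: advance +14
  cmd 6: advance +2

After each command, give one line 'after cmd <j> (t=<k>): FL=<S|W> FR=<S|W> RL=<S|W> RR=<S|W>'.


after cmd 1 (t=6): FL=W FR=S RL=W RR=W
after cmd 2 (t=13): FL=S FR=W RL=S RR=W
after cmd 3 (t=31): FL=W FR=W RL=S RR=W
after cmd 4 (t=41): FL=W FR=W RL=W RR=S
after cmd 5 (t=55): FL=S FR=W RL=W RR=W
after cmd 6 (t=57): FL=S FR=W RL=W RR=S

start t=3: FL=W FR=S RL=W RR=S
cmd 1: advance +3 → t=6, phase=(14,4,19,9) → FL=W FR=S RL=W RR=W
cmd 2: advance +7 → t=13, phase=(1,11,6,16) → FL=S FR=W RL=S RR=W
cmd 3: advance +18 → t=31, phase=(19,9,4,14) → FL=W FR=W RL=S RR=W
cmd 4: advance +10 → t=41, phase=(9,19,14,4) → FL=W FR=W RL=W RR=S
cmd 5: advance +14 → t=55, phase=(3,13,8,18) → FL=S FR=W RL=W RR=W
cmd 6: advance +2 → t=57, phase=(5,15,10,0) → FL=S FR=W RL=W RR=S


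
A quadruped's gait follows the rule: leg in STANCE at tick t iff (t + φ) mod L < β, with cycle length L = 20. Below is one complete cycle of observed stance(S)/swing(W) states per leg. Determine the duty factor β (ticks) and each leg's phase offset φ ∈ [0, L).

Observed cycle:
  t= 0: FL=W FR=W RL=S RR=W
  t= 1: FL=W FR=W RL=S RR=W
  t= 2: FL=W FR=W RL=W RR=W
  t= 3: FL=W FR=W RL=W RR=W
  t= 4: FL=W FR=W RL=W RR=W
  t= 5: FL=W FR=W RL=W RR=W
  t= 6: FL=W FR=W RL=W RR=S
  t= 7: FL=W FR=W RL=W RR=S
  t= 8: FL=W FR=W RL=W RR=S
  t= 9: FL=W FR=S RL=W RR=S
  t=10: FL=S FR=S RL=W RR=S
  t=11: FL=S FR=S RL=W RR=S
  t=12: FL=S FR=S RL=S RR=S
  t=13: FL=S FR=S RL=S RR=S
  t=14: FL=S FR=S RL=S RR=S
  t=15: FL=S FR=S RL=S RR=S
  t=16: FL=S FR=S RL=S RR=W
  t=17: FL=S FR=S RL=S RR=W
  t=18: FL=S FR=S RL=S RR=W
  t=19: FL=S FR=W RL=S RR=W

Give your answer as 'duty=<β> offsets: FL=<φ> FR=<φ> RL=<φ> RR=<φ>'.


duty β = stance ticks per leg = 10
FL: stance ticks = 10; W→S at t=10 → φ=10
FR: stance ticks = 10; W→S at t=9 → φ=11
RL: stance ticks = 10; W→S at t=12 → φ=8
RR: stance ticks = 10; W→S at t=6 → φ=14

duty=10 offsets: FL=10 FR=11 RL=8 RR=14


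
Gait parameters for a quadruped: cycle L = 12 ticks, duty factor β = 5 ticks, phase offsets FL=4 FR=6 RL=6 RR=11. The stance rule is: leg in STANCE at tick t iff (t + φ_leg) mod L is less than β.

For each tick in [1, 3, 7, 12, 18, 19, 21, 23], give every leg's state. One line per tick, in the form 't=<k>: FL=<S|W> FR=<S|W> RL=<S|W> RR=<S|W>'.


t=1: FL=W FR=W RL=W RR=S
t=3: FL=W FR=W RL=W RR=S
t=7: FL=W FR=S RL=S RR=W
t=12: FL=S FR=W RL=W RR=W
t=18: FL=W FR=S RL=S RR=W
t=19: FL=W FR=S RL=S RR=W
t=21: FL=S FR=S RL=S RR=W
t=23: FL=S FR=W RL=W RR=W

t=1: phase=(5,7,7,0) vs β=5 → FL=W FR=W RL=W RR=S
t=3: phase=(7,9,9,2) vs β=5 → FL=W FR=W RL=W RR=S
t=7: phase=(11,1,1,6) vs β=5 → FL=W FR=S RL=S RR=W
t=12: phase=(4,6,6,11) vs β=5 → FL=S FR=W RL=W RR=W
t=18: phase=(10,0,0,5) vs β=5 → FL=W FR=S RL=S RR=W
t=19: phase=(11,1,1,6) vs β=5 → FL=W FR=S RL=S RR=W
t=21: phase=(1,3,3,8) vs β=5 → FL=S FR=S RL=S RR=W
t=23: phase=(3,5,5,10) vs β=5 → FL=S FR=W RL=W RR=W


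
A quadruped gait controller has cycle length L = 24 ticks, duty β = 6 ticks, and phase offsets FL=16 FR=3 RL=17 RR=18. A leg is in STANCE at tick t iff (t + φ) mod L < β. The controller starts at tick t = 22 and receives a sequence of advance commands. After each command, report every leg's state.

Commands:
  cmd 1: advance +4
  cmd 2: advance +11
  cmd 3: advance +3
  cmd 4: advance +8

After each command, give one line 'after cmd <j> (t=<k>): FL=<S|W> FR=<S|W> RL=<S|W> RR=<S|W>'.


after cmd 1 (t=26): FL=W FR=S RL=W RR=W
after cmd 2 (t=37): FL=S FR=W RL=W RR=W
after cmd 3 (t=40): FL=W FR=W RL=W RR=W
after cmd 4 (t=48): FL=W FR=S RL=W RR=W

start t=22: FL=W FR=S RL=W RR=W
cmd 1: advance +4 → t=26, phase=(18,5,19,20) → FL=W FR=S RL=W RR=W
cmd 2: advance +11 → t=37, phase=(5,16,6,7) → FL=S FR=W RL=W RR=W
cmd 3: advance +3 → t=40, phase=(8,19,9,10) → FL=W FR=W RL=W RR=W
cmd 4: advance +8 → t=48, phase=(16,3,17,18) → FL=W FR=S RL=W RR=W


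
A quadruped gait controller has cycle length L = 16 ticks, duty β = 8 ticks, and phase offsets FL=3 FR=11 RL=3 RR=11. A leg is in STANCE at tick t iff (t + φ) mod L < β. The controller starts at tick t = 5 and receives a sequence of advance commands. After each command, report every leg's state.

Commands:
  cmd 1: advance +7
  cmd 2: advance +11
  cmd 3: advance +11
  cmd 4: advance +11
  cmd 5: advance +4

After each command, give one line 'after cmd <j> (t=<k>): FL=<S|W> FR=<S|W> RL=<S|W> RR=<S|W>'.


start t=5: FL=W FR=S RL=W RR=S
cmd 1: advance +7 → t=12, phase=(15,7,15,7) → FL=W FR=S RL=W RR=S
cmd 2: advance +11 → t=23, phase=(10,2,10,2) → FL=W FR=S RL=W RR=S
cmd 3: advance +11 → t=34, phase=(5,13,5,13) → FL=S FR=W RL=S RR=W
cmd 4: advance +11 → t=45, phase=(0,8,0,8) → FL=S FR=W RL=S RR=W
cmd 5: advance +4 → t=49, phase=(4,12,4,12) → FL=S FR=W RL=S RR=W

after cmd 1 (t=12): FL=W FR=S RL=W RR=S
after cmd 2 (t=23): FL=W FR=S RL=W RR=S
after cmd 3 (t=34): FL=S FR=W RL=S RR=W
after cmd 4 (t=45): FL=S FR=W RL=S RR=W
after cmd 5 (t=49): FL=S FR=W RL=S RR=W


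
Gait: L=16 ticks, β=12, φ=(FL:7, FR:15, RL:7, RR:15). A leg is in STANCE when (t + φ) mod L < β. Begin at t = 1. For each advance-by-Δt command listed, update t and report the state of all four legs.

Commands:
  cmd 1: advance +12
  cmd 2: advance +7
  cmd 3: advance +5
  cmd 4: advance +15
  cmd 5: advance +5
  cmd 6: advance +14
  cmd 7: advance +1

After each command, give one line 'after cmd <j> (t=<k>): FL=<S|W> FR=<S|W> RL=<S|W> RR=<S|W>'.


start t=1: FL=S FR=S RL=S RR=S
cmd 1: advance +12 → t=13, phase=(4,12,4,12) → FL=S FR=W RL=S RR=W
cmd 2: advance +7 → t=20, phase=(11,3,11,3) → FL=S FR=S RL=S RR=S
cmd 3: advance +5 → t=25, phase=(0,8,0,8) → FL=S FR=S RL=S RR=S
cmd 4: advance +15 → t=40, phase=(15,7,15,7) → FL=W FR=S RL=W RR=S
cmd 5: advance +5 → t=45, phase=(4,12,4,12) → FL=S FR=W RL=S RR=W
cmd 6: advance +14 → t=59, phase=(2,10,2,10) → FL=S FR=S RL=S RR=S
cmd 7: advance +1 → t=60, phase=(3,11,3,11) → FL=S FR=S RL=S RR=S

after cmd 1 (t=13): FL=S FR=W RL=S RR=W
after cmd 2 (t=20): FL=S FR=S RL=S RR=S
after cmd 3 (t=25): FL=S FR=S RL=S RR=S
after cmd 4 (t=40): FL=W FR=S RL=W RR=S
after cmd 5 (t=45): FL=S FR=W RL=S RR=W
after cmd 6 (t=59): FL=S FR=S RL=S RR=S
after cmd 7 (t=60): FL=S FR=S RL=S RR=S


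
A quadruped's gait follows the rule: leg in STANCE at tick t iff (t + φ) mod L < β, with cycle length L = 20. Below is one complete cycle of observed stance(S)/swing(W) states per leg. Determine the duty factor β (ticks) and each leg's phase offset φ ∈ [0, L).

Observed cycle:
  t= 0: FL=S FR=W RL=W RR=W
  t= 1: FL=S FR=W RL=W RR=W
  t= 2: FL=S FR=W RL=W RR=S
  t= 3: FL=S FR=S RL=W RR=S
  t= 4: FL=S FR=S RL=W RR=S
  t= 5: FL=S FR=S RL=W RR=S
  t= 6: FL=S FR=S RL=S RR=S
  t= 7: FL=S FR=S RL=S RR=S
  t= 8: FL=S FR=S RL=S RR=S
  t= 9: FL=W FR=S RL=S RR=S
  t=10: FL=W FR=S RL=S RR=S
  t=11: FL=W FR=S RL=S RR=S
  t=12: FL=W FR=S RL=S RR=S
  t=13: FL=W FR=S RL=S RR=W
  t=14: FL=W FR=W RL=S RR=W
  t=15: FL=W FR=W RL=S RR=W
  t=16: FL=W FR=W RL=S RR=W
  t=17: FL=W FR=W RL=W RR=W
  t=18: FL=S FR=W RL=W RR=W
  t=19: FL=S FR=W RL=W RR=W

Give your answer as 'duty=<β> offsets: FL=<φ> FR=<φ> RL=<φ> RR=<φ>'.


duty=11 offsets: FL=2 FR=17 RL=14 RR=18

duty β = stance ticks per leg = 11
FL: stance ticks = 11; W→S at t=18 → φ=2
FR: stance ticks = 11; W→S at t=3 → φ=17
RL: stance ticks = 11; W→S at t=6 → φ=14
RR: stance ticks = 11; W→S at t=2 → φ=18


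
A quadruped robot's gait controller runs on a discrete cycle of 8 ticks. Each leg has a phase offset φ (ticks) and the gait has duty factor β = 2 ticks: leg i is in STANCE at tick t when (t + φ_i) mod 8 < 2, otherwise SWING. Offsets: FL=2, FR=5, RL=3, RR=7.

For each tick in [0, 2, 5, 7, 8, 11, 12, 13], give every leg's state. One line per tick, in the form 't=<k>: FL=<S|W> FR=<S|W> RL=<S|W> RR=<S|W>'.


t=0: phase=(2,5,3,7) vs β=2 → FL=W FR=W RL=W RR=W
t=2: phase=(4,7,5,1) vs β=2 → FL=W FR=W RL=W RR=S
t=5: phase=(7,2,0,4) vs β=2 → FL=W FR=W RL=S RR=W
t=7: phase=(1,4,2,6) vs β=2 → FL=S FR=W RL=W RR=W
t=8: phase=(2,5,3,7) vs β=2 → FL=W FR=W RL=W RR=W
t=11: phase=(5,0,6,2) vs β=2 → FL=W FR=S RL=W RR=W
t=12: phase=(6,1,7,3) vs β=2 → FL=W FR=S RL=W RR=W
t=13: phase=(7,2,0,4) vs β=2 → FL=W FR=W RL=S RR=W

t=0: FL=W FR=W RL=W RR=W
t=2: FL=W FR=W RL=W RR=S
t=5: FL=W FR=W RL=S RR=W
t=7: FL=S FR=W RL=W RR=W
t=8: FL=W FR=W RL=W RR=W
t=11: FL=W FR=S RL=W RR=W
t=12: FL=W FR=S RL=W RR=W
t=13: FL=W FR=W RL=S RR=W


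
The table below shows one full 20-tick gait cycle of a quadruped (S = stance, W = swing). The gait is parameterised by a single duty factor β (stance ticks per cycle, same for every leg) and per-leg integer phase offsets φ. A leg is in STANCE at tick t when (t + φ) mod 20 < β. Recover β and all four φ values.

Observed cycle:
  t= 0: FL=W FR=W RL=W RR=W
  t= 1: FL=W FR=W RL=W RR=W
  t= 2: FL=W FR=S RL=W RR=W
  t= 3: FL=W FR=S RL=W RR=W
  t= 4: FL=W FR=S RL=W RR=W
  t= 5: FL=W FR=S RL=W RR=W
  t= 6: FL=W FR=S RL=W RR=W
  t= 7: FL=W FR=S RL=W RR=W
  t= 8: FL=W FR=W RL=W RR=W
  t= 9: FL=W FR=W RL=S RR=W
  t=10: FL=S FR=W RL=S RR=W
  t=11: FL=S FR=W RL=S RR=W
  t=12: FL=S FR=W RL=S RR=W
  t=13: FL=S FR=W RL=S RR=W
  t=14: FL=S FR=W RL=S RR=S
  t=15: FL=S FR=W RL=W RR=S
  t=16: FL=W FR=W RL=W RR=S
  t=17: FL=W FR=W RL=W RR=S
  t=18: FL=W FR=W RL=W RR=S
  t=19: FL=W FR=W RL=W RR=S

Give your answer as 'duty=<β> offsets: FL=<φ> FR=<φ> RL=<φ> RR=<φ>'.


duty=6 offsets: FL=10 FR=18 RL=11 RR=6

duty β = stance ticks per leg = 6
FL: stance ticks = 6; W→S at t=10 → φ=10
FR: stance ticks = 6; W→S at t=2 → φ=18
RL: stance ticks = 6; W→S at t=9 → φ=11
RR: stance ticks = 6; W→S at t=14 → φ=6


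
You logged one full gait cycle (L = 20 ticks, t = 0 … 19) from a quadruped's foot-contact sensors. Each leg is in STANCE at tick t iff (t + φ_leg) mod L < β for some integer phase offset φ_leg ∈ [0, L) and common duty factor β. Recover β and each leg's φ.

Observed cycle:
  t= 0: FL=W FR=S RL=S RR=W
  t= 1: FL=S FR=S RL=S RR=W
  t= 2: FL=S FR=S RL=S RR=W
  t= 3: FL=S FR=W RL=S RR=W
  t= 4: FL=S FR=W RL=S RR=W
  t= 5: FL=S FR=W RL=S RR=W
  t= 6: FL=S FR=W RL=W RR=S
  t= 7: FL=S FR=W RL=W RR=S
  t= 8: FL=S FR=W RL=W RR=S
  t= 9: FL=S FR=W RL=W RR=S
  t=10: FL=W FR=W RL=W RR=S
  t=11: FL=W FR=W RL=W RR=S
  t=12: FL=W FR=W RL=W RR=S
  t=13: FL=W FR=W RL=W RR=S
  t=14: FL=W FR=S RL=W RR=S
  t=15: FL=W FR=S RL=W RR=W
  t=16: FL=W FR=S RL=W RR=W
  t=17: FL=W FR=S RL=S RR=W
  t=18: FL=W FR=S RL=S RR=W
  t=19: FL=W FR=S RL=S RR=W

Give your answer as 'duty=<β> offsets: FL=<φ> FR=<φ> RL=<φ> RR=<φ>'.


duty=9 offsets: FL=19 FR=6 RL=3 RR=14

duty β = stance ticks per leg = 9
FL: stance ticks = 9; W→S at t=1 → φ=19
FR: stance ticks = 9; W→S at t=14 → φ=6
RL: stance ticks = 9; W→S at t=17 → φ=3
RR: stance ticks = 9; W→S at t=6 → φ=14


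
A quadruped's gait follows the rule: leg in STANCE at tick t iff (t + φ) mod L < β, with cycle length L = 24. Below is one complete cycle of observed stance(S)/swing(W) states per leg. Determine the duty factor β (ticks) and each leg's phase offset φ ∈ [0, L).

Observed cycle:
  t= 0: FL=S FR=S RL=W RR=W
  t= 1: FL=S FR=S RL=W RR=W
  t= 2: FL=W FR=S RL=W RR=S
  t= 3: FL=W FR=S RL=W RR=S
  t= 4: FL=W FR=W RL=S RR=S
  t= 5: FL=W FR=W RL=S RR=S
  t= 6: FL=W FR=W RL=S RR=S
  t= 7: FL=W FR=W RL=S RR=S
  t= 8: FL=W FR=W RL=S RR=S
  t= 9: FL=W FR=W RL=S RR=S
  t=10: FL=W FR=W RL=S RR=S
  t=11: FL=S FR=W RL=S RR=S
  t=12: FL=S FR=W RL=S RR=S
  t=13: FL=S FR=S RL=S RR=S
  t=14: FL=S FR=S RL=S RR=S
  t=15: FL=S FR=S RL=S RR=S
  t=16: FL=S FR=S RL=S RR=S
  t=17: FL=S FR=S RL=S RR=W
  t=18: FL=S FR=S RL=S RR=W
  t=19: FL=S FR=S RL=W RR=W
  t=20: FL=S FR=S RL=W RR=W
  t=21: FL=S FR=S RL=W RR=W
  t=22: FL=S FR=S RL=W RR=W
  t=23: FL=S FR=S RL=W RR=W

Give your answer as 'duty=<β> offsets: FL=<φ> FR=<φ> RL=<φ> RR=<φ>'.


duty β = stance ticks per leg = 15
FL: stance ticks = 15; W→S at t=11 → φ=13
FR: stance ticks = 15; W→S at t=13 → φ=11
RL: stance ticks = 15; W→S at t=4 → φ=20
RR: stance ticks = 15; W→S at t=2 → φ=22

duty=15 offsets: FL=13 FR=11 RL=20 RR=22


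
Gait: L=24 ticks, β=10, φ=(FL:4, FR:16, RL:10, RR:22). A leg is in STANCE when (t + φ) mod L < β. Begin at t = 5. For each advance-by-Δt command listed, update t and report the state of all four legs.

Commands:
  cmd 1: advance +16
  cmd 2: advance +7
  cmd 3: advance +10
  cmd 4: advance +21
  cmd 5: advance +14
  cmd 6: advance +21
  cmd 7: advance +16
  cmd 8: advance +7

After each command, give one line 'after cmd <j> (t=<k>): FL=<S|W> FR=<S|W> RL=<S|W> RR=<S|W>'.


after cmd 1 (t=21): FL=S FR=W RL=S RR=W
after cmd 2 (t=28): FL=S FR=W RL=W RR=S
after cmd 3 (t=38): FL=W FR=S RL=S RR=W
after cmd 4 (t=59): FL=W FR=S RL=W RR=S
after cmd 5 (t=73): FL=S FR=W RL=W RR=W
after cmd 6 (t=94): FL=S FR=W RL=S RR=W
after cmd 7 (t=110): FL=W FR=S RL=S RR=W
after cmd 8 (t=117): FL=S FR=W RL=S RR=W

start t=5: FL=S FR=W RL=W RR=S
cmd 1: advance +16 → t=21, phase=(1,13,7,19) → FL=S FR=W RL=S RR=W
cmd 2: advance +7 → t=28, phase=(8,20,14,2) → FL=S FR=W RL=W RR=S
cmd 3: advance +10 → t=38, phase=(18,6,0,12) → FL=W FR=S RL=S RR=W
cmd 4: advance +21 → t=59, phase=(15,3,21,9) → FL=W FR=S RL=W RR=S
cmd 5: advance +14 → t=73, phase=(5,17,11,23) → FL=S FR=W RL=W RR=W
cmd 6: advance +21 → t=94, phase=(2,14,8,20) → FL=S FR=W RL=S RR=W
cmd 7: advance +16 → t=110, phase=(18,6,0,12) → FL=W FR=S RL=S RR=W
cmd 8: advance +7 → t=117, phase=(1,13,7,19) → FL=S FR=W RL=S RR=W


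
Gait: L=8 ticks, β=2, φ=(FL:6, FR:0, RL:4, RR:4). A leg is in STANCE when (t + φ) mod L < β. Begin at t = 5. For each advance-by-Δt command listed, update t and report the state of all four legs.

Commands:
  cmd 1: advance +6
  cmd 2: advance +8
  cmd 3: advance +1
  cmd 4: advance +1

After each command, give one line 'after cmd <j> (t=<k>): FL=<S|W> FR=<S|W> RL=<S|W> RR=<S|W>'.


start t=5: FL=W FR=W RL=S RR=S
cmd 1: advance +6 → t=11, phase=(1,3,7,7) → FL=S FR=W RL=W RR=W
cmd 2: advance +8 → t=19, phase=(1,3,7,7) → FL=S FR=W RL=W RR=W
cmd 3: advance +1 → t=20, phase=(2,4,0,0) → FL=W FR=W RL=S RR=S
cmd 4: advance +1 → t=21, phase=(3,5,1,1) → FL=W FR=W RL=S RR=S

after cmd 1 (t=11): FL=S FR=W RL=W RR=W
after cmd 2 (t=19): FL=S FR=W RL=W RR=W
after cmd 3 (t=20): FL=W FR=W RL=S RR=S
after cmd 4 (t=21): FL=W FR=W RL=S RR=S


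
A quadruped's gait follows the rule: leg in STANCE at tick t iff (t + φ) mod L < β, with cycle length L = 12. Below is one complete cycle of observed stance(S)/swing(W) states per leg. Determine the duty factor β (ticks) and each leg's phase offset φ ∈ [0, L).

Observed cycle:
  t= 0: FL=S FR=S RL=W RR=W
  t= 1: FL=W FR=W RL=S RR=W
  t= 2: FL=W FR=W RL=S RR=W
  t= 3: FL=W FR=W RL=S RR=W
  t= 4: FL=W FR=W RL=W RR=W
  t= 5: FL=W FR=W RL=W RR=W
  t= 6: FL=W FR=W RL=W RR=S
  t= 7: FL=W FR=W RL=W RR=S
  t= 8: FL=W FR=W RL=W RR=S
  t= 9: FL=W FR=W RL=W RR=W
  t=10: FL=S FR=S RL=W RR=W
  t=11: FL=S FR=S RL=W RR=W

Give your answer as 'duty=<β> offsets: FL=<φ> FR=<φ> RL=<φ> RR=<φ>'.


duty β = stance ticks per leg = 3
FL: stance ticks = 3; W→S at t=10 → φ=2
FR: stance ticks = 3; W→S at t=10 → φ=2
RL: stance ticks = 3; W→S at t=1 → φ=11
RR: stance ticks = 3; W→S at t=6 → φ=6

duty=3 offsets: FL=2 FR=2 RL=11 RR=6


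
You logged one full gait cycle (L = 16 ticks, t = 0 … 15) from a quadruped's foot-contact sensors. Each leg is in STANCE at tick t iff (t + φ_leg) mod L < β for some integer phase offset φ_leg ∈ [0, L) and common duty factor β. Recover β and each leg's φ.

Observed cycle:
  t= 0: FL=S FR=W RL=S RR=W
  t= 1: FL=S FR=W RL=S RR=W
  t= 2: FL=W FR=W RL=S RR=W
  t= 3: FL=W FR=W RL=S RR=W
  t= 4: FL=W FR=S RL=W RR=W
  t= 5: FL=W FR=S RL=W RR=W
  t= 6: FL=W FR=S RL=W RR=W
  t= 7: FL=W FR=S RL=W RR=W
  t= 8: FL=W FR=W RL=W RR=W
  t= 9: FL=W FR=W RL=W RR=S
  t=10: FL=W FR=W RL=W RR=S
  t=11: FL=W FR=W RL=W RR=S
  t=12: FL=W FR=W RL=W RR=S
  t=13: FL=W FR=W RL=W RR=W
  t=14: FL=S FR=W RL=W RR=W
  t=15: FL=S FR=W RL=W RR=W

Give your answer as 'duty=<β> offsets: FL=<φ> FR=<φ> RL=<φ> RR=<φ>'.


duty=4 offsets: FL=2 FR=12 RL=0 RR=7

duty β = stance ticks per leg = 4
FL: stance ticks = 4; W→S at t=14 → φ=2
FR: stance ticks = 4; W→S at t=4 → φ=12
RL: stance ticks = 4; W→S at t=0 → φ=0
RR: stance ticks = 4; W→S at t=9 → φ=7


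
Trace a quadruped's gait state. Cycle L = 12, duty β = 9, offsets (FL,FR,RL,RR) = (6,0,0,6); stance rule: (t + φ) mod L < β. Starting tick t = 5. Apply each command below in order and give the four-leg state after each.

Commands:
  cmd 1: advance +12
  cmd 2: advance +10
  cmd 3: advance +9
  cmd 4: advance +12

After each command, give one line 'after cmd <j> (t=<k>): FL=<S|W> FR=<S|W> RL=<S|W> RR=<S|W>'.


after cmd 1 (t=17): FL=W FR=S RL=S RR=W
after cmd 2 (t=27): FL=W FR=S RL=S RR=W
after cmd 3 (t=36): FL=S FR=S RL=S RR=S
after cmd 4 (t=48): FL=S FR=S RL=S RR=S

start t=5: FL=W FR=S RL=S RR=W
cmd 1: advance +12 → t=17, phase=(11,5,5,11) → FL=W FR=S RL=S RR=W
cmd 2: advance +10 → t=27, phase=(9,3,3,9) → FL=W FR=S RL=S RR=W
cmd 3: advance +9 → t=36, phase=(6,0,0,6) → FL=S FR=S RL=S RR=S
cmd 4: advance +12 → t=48, phase=(6,0,0,6) → FL=S FR=S RL=S RR=S


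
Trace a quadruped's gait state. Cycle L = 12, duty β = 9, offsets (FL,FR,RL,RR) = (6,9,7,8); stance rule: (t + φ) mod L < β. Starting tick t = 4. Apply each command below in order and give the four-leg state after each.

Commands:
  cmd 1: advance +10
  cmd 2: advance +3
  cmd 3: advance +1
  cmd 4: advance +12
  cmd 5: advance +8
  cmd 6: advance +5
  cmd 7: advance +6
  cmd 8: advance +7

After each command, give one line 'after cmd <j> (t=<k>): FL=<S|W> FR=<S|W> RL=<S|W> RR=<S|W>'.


start t=4: FL=W FR=S RL=W RR=S
cmd 1: advance +10 → t=14, phase=(8,11,9,10) → FL=S FR=W RL=W RR=W
cmd 2: advance +3 → t=17, phase=(11,2,0,1) → FL=W FR=S RL=S RR=S
cmd 3: advance +1 → t=18, phase=(0,3,1,2) → FL=S FR=S RL=S RR=S
cmd 4: advance +12 → t=30, phase=(0,3,1,2) → FL=S FR=S RL=S RR=S
cmd 5: advance +8 → t=38, phase=(8,11,9,10) → FL=S FR=W RL=W RR=W
cmd 6: advance +5 → t=43, phase=(1,4,2,3) → FL=S FR=S RL=S RR=S
cmd 7: advance +6 → t=49, phase=(7,10,8,9) → FL=S FR=W RL=S RR=W
cmd 8: advance +7 → t=56, phase=(2,5,3,4) → FL=S FR=S RL=S RR=S

after cmd 1 (t=14): FL=S FR=W RL=W RR=W
after cmd 2 (t=17): FL=W FR=S RL=S RR=S
after cmd 3 (t=18): FL=S FR=S RL=S RR=S
after cmd 4 (t=30): FL=S FR=S RL=S RR=S
after cmd 5 (t=38): FL=S FR=W RL=W RR=W
after cmd 6 (t=43): FL=S FR=S RL=S RR=S
after cmd 7 (t=49): FL=S FR=W RL=S RR=W
after cmd 8 (t=56): FL=S FR=S RL=S RR=S


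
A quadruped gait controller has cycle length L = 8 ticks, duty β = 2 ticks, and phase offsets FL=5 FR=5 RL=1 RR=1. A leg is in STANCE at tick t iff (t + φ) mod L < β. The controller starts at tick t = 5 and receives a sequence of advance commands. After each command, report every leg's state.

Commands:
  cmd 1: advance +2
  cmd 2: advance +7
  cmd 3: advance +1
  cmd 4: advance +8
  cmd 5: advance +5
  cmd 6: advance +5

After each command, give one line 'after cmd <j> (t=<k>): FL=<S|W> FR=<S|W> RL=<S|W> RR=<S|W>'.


after cmd 1 (t=7): FL=W FR=W RL=S RR=S
after cmd 2 (t=14): FL=W FR=W RL=W RR=W
after cmd 3 (t=15): FL=W FR=W RL=S RR=S
after cmd 4 (t=23): FL=W FR=W RL=S RR=S
after cmd 5 (t=28): FL=S FR=S RL=W RR=W
after cmd 6 (t=33): FL=W FR=W RL=W RR=W

start t=5: FL=W FR=W RL=W RR=W
cmd 1: advance +2 → t=7, phase=(4,4,0,0) → FL=W FR=W RL=S RR=S
cmd 2: advance +7 → t=14, phase=(3,3,7,7) → FL=W FR=W RL=W RR=W
cmd 3: advance +1 → t=15, phase=(4,4,0,0) → FL=W FR=W RL=S RR=S
cmd 4: advance +8 → t=23, phase=(4,4,0,0) → FL=W FR=W RL=S RR=S
cmd 5: advance +5 → t=28, phase=(1,1,5,5) → FL=S FR=S RL=W RR=W
cmd 6: advance +5 → t=33, phase=(6,6,2,2) → FL=W FR=W RL=W RR=W


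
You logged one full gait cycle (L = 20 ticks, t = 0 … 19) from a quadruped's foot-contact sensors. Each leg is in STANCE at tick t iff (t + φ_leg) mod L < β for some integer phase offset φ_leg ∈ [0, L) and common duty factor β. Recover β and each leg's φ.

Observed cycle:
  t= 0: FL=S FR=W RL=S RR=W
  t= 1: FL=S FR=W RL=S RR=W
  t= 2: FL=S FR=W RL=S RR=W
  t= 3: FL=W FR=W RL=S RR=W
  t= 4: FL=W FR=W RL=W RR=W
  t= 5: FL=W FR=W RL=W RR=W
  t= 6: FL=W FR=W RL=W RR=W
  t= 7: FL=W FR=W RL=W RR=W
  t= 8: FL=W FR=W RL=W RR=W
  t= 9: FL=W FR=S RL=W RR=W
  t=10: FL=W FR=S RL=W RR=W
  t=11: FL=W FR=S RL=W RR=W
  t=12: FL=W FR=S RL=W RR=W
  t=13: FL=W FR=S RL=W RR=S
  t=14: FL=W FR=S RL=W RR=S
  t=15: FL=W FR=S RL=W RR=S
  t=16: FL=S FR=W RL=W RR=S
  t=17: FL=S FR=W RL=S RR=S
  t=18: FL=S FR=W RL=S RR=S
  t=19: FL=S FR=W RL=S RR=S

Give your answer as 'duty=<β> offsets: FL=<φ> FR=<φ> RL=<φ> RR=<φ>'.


duty=7 offsets: FL=4 FR=11 RL=3 RR=7

duty β = stance ticks per leg = 7
FL: stance ticks = 7; W→S at t=16 → φ=4
FR: stance ticks = 7; W→S at t=9 → φ=11
RL: stance ticks = 7; W→S at t=17 → φ=3
RR: stance ticks = 7; W→S at t=13 → φ=7


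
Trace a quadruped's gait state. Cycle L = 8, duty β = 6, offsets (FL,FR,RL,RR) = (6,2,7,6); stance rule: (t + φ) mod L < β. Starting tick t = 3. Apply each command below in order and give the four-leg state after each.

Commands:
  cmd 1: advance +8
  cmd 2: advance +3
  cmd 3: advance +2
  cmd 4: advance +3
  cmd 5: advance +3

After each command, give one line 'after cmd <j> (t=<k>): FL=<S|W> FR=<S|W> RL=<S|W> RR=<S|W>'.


after cmd 1 (t=11): FL=S FR=S RL=S RR=S
after cmd 2 (t=14): FL=S FR=S RL=S RR=S
after cmd 3 (t=16): FL=W FR=S RL=W RR=W
after cmd 4 (t=19): FL=S FR=S RL=S RR=S
after cmd 5 (t=22): FL=S FR=S RL=S RR=S

start t=3: FL=S FR=S RL=S RR=S
cmd 1: advance +8 → t=11, phase=(1,5,2,1) → FL=S FR=S RL=S RR=S
cmd 2: advance +3 → t=14, phase=(4,0,5,4) → FL=S FR=S RL=S RR=S
cmd 3: advance +2 → t=16, phase=(6,2,7,6) → FL=W FR=S RL=W RR=W
cmd 4: advance +3 → t=19, phase=(1,5,2,1) → FL=S FR=S RL=S RR=S
cmd 5: advance +3 → t=22, phase=(4,0,5,4) → FL=S FR=S RL=S RR=S


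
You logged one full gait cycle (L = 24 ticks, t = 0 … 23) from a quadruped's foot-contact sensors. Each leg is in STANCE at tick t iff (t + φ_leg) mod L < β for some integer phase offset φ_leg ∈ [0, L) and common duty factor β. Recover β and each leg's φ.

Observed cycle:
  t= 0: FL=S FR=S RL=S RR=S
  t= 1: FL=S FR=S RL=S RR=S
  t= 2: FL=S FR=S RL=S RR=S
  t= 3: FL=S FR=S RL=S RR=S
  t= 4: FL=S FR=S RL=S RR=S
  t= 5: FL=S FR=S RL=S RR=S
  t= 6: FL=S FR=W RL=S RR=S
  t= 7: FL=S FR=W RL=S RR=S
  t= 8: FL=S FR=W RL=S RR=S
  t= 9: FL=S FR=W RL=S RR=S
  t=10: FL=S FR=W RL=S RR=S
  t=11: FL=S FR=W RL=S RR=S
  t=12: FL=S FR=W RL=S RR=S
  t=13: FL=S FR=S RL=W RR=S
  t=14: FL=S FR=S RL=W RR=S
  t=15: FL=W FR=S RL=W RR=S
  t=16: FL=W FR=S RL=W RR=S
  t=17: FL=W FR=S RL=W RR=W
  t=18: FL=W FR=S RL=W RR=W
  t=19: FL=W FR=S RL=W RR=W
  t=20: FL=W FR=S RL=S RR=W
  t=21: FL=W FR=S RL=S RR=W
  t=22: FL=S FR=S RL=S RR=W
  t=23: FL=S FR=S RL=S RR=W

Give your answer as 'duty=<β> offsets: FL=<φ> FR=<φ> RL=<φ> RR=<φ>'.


duty β = stance ticks per leg = 17
FL: stance ticks = 17; W→S at t=22 → φ=2
FR: stance ticks = 17; W→S at t=13 → φ=11
RL: stance ticks = 17; W→S at t=20 → φ=4
RR: stance ticks = 17; W→S at t=0 → φ=0

duty=17 offsets: FL=2 FR=11 RL=4 RR=0


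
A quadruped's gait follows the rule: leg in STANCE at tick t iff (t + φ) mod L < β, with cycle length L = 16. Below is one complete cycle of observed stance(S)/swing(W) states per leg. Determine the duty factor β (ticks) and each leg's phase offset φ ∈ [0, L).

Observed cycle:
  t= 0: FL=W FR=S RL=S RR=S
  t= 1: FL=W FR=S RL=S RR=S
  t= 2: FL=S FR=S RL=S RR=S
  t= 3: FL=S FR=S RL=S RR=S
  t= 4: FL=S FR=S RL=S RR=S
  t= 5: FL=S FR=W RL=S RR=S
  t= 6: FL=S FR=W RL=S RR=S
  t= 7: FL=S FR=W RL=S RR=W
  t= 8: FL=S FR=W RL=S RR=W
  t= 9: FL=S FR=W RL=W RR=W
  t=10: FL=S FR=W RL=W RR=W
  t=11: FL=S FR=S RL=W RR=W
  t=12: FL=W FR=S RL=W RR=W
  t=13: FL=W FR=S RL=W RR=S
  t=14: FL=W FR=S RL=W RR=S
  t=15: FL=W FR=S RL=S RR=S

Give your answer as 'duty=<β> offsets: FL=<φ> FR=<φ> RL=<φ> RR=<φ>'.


duty=10 offsets: FL=14 FR=5 RL=1 RR=3

duty β = stance ticks per leg = 10
FL: stance ticks = 10; W→S at t=2 → φ=14
FR: stance ticks = 10; W→S at t=11 → φ=5
RL: stance ticks = 10; W→S at t=15 → φ=1
RR: stance ticks = 10; W→S at t=13 → φ=3


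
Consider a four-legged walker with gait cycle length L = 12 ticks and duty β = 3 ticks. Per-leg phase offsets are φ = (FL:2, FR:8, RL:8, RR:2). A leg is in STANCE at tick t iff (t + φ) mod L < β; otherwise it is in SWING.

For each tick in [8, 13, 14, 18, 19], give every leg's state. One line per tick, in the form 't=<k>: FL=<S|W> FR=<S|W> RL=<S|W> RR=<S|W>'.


t=8: phase=(10,4,4,10) vs β=3 → FL=W FR=W RL=W RR=W
t=13: phase=(3,9,9,3) vs β=3 → FL=W FR=W RL=W RR=W
t=14: phase=(4,10,10,4) vs β=3 → FL=W FR=W RL=W RR=W
t=18: phase=(8,2,2,8) vs β=3 → FL=W FR=S RL=S RR=W
t=19: phase=(9,3,3,9) vs β=3 → FL=W FR=W RL=W RR=W

t=8: FL=W FR=W RL=W RR=W
t=13: FL=W FR=W RL=W RR=W
t=14: FL=W FR=W RL=W RR=W
t=18: FL=W FR=S RL=S RR=W
t=19: FL=W FR=W RL=W RR=W


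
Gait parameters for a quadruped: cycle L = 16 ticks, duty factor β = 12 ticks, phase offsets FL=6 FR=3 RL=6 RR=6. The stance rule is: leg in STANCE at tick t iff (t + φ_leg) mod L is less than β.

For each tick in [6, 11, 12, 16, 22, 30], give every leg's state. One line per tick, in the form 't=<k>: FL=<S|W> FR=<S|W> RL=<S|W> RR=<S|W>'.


t=6: phase=(12,9,12,12) vs β=12 → FL=W FR=S RL=W RR=W
t=11: phase=(1,14,1,1) vs β=12 → FL=S FR=W RL=S RR=S
t=12: phase=(2,15,2,2) vs β=12 → FL=S FR=W RL=S RR=S
t=16: phase=(6,3,6,6) vs β=12 → FL=S FR=S RL=S RR=S
t=22: phase=(12,9,12,12) vs β=12 → FL=W FR=S RL=W RR=W
t=30: phase=(4,1,4,4) vs β=12 → FL=S FR=S RL=S RR=S

t=6: FL=W FR=S RL=W RR=W
t=11: FL=S FR=W RL=S RR=S
t=12: FL=S FR=W RL=S RR=S
t=16: FL=S FR=S RL=S RR=S
t=22: FL=W FR=S RL=W RR=W
t=30: FL=S FR=S RL=S RR=S


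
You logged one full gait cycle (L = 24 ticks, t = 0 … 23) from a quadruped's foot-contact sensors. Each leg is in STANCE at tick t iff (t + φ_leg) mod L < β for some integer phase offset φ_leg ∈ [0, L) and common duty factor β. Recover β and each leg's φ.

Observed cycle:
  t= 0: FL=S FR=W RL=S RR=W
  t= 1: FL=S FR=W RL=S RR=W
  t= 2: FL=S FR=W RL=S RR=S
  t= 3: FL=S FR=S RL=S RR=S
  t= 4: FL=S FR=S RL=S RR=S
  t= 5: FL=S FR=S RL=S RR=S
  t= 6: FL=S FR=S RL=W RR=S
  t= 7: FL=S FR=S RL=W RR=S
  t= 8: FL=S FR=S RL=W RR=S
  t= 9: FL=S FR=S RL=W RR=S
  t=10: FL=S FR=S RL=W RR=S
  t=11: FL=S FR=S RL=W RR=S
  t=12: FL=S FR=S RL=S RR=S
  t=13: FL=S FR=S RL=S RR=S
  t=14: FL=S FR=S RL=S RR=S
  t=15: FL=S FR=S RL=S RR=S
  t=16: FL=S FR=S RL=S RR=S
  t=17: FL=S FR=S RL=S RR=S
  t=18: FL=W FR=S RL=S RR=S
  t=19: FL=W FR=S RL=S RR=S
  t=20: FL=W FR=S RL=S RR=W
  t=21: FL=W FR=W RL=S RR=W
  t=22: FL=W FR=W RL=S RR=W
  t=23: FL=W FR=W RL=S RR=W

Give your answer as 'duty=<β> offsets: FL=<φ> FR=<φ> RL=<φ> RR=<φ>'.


duty=18 offsets: FL=0 FR=21 RL=12 RR=22

duty β = stance ticks per leg = 18
FL: stance ticks = 18; W→S at t=0 → φ=0
FR: stance ticks = 18; W→S at t=3 → φ=21
RL: stance ticks = 18; W→S at t=12 → φ=12
RR: stance ticks = 18; W→S at t=2 → φ=22
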